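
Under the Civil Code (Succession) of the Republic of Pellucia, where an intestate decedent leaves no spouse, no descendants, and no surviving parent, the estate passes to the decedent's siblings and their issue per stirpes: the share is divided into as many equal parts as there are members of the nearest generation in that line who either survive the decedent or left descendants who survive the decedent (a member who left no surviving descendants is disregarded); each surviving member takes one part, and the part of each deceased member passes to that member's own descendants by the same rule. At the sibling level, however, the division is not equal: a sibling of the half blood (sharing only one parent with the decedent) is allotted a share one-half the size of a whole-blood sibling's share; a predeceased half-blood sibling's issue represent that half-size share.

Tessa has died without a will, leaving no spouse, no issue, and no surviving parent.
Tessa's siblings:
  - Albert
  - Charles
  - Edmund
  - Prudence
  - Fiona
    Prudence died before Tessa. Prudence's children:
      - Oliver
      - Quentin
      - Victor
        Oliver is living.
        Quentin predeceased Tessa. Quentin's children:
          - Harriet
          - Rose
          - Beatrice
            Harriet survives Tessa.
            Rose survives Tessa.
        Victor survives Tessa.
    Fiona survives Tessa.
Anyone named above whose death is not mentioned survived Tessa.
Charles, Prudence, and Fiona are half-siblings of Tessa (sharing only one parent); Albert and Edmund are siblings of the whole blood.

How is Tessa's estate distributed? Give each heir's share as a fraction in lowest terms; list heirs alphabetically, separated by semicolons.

Albert 2/7; Beatrice 1/63; Charles 1/7; Edmund 2/7; Fiona 1/7; Harriet 1/63; Oliver 1/21; Rose 1/63; Victor 1/21

No spouse, descendants, or parent survives, so the estate passes to Tessa's siblings per stirpes.
Half-blood siblings count for one-half the weight of whole-blood siblings at the initial division.
Dividing 1 in proportion to weights (total weight 7/2): Albert (weight 1) → 2/7; Charles (weight 1/2) → 1/7; Edmund (weight 1) → 2/7; Prudence (weight 1/2) → 1/7; Fiona (weight 1/2) → 1/7.
Albert is living and takes 2/7.
Charles is living and takes 1/7.
Edmund is living and takes 2/7.
Prudence predeceased; the 1/7 allotted to Prudence's branch passes to Prudence's issue by representation.
The 1/7 is divided into 3 equal shares of 1/21 among Oliver, Quentin, Victor.
Oliver is living and takes 1/21.
Quentin predeceased; the 1/21 allotted to Quentin's branch passes to Quentin's issue by representation.
The 1/21 is divided into 3 equal shares of 1/63 among Harriet, Rose, Beatrice.
Harriet is living and takes 1/63.
Rose is living and takes 1/63.
Beatrice is living and takes 1/63.
Victor is living and takes 1/21.
Fiona is living and takes 1/7.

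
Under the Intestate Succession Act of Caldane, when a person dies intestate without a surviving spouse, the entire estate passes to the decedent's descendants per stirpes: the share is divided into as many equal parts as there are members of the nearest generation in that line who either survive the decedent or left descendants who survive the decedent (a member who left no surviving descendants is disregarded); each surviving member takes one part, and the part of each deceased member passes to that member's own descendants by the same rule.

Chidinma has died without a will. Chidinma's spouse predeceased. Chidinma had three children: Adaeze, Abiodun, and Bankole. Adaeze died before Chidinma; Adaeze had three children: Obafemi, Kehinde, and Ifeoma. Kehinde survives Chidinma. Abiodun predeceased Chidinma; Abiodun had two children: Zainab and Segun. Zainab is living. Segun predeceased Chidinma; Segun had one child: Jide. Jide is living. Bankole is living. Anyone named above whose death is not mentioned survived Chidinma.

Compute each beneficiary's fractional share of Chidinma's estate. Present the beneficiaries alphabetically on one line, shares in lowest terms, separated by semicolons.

Bankole 1/3; Ifeoma 1/9; Jide 1/6; Kehinde 1/9; Obafemi 1/9; Zainab 1/6

There is no surviving spouse, so the entire estate passes to Chidinma's descendants per stirpes.
The estate is divided into 3 equal shares of 1/3 among Adaeze, Abiodun, Bankole.
Adaeze predeceased; the 1/3 allotted to Adaeze's branch passes to Adaeze's issue by representation.
The 1/3 is divided into 3 equal shares of 1/9 among Obafemi, Kehinde, Ifeoma.
Obafemi is living and takes 1/9.
Kehinde is living and takes 1/9.
Ifeoma is living and takes 1/9.
Abiodun predeceased; the 1/3 allotted to Abiodun's branch passes to Abiodun's issue by representation.
The 1/3 is divided into 2 equal shares of 1/6 among Zainab, Segun.
Zainab is living and takes 1/6.
Segun predeceased; the 1/6 allotted to Segun's branch passes to Segun's issue by representation.
Jide is the sole taker at this level and receives the full 1/6.
Bankole is living and takes 1/3.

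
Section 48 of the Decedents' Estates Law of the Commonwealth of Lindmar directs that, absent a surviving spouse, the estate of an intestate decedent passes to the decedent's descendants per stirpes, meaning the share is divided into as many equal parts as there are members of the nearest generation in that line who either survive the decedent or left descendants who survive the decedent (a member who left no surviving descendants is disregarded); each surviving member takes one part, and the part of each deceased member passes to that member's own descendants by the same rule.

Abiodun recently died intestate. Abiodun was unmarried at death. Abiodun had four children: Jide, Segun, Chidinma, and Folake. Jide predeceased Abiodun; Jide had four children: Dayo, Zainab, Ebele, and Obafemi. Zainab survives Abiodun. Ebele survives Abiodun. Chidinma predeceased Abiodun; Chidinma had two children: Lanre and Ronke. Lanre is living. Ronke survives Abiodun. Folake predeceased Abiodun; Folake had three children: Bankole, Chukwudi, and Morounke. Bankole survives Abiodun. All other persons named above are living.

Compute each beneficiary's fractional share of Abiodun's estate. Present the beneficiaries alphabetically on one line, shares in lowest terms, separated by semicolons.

Bankole 1/12; Chukwudi 1/12; Dayo 1/16; Ebele 1/16; Lanre 1/8; Morounke 1/12; Obafemi 1/16; Ronke 1/8; Segun 1/4; Zainab 1/16

There is no surviving spouse, so the entire estate passes to Abiodun's descendants per stirpes.
The estate is divided into 4 equal shares of 1/4 among Jide, Segun, Chidinma, Folake.
Jide predeceased; the 1/4 allotted to Jide's branch passes to Jide's issue by representation.
The 1/4 is divided into 4 equal shares of 1/16 among Dayo, Zainab, Ebele, Obafemi.
Dayo is living and takes 1/16.
Zainab is living and takes 1/16.
Ebele is living and takes 1/16.
Obafemi is living and takes 1/16.
Segun is living and takes 1/4.
Chidinma predeceased; the 1/4 allotted to Chidinma's branch passes to Chidinma's issue by representation.
The 1/4 is divided into 2 equal shares of 1/8 among Lanre, Ronke.
Lanre is living and takes 1/8.
Ronke is living and takes 1/8.
Folake predeceased; the 1/4 allotted to Folake's branch passes to Folake's issue by representation.
The 1/4 is divided into 3 equal shares of 1/12 among Bankole, Chukwudi, Morounke.
Bankole is living and takes 1/12.
Chukwudi is living and takes 1/12.
Morounke is living and takes 1/12.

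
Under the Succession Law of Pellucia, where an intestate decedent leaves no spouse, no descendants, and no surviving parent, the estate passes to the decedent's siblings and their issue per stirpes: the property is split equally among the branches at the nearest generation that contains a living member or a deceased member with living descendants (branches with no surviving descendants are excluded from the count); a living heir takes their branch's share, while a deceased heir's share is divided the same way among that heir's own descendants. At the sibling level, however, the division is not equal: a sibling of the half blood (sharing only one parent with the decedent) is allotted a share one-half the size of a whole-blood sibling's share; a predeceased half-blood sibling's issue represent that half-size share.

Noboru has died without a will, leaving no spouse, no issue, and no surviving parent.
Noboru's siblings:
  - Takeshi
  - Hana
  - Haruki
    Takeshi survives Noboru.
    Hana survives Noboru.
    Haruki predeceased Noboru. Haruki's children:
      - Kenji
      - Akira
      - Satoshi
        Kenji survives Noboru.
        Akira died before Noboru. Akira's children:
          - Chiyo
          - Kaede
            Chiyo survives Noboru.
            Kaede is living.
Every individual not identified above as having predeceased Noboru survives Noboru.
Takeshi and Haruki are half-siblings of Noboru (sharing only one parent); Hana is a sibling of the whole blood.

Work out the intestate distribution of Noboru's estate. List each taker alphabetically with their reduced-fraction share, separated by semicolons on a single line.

No spouse, descendants, or parent survives, so the estate passes to Noboru's siblings per stirpes.
Half-blood siblings count for one-half the weight of whole-blood siblings at the initial division.
Dividing 1 in proportion to weights (total weight 2): Takeshi (weight 1/2) → 1/4; Hana (weight 1) → 1/2; Haruki (weight 1/2) → 1/4.
Takeshi is living and takes 1/4.
Hana is living and takes 1/2.
Haruki predeceased; the 1/4 allotted to Haruki's branch passes to Haruki's issue by representation.
The 1/4 is divided into 3 equal shares of 1/12 among Kenji, Akira, Satoshi.
Kenji is living and takes 1/12.
Akira predeceased; the 1/12 allotted to Akira's branch passes to Akira's issue by representation.
The 1/12 is divided into 2 equal shares of 1/24 among Chiyo, Kaede.
Chiyo is living and takes 1/24.
Kaede is living and takes 1/24.
Satoshi is living and takes 1/12.

Chiyo 1/24; Hana 1/2; Kaede 1/24; Kenji 1/12; Satoshi 1/12; Takeshi 1/4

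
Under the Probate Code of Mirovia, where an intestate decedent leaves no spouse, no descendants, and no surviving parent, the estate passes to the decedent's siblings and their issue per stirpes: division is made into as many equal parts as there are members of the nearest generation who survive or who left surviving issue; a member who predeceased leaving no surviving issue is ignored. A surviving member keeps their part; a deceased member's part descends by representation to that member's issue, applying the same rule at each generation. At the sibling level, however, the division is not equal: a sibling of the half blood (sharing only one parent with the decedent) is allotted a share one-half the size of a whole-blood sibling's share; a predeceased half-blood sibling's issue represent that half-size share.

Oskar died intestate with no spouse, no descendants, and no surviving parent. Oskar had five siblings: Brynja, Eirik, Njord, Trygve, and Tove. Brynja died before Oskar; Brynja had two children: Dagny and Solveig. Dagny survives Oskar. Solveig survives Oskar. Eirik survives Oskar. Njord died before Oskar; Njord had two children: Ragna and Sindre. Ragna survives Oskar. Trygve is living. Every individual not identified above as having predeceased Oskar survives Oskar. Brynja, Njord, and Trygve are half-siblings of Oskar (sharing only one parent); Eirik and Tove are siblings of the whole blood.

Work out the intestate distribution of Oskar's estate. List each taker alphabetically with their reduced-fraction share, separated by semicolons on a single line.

No spouse, descendants, or parent survives, so the estate passes to Oskar's siblings per stirpes.
Half-blood siblings count for one-half the weight of whole-blood siblings at the initial division.
Dividing 1 in proportion to weights (total weight 7/2): Brynja (weight 1/2) → 1/7; Eirik (weight 1) → 2/7; Njord (weight 1/2) → 1/7; Trygve (weight 1/2) → 1/7; Tove (weight 1) → 2/7.
Brynja predeceased; the 1/7 allotted to Brynja's branch passes to Brynja's issue by representation.
The 1/7 is divided into 2 equal shares of 1/14 among Dagny, Solveig.
Dagny is living and takes 1/14.
Solveig is living and takes 1/14.
Eirik is living and takes 2/7.
Njord predeceased; the 1/7 allotted to Njord's branch passes to Njord's issue by representation.
The 1/7 is divided into 2 equal shares of 1/14 among Ragna, Sindre.
Ragna is living and takes 1/14.
Sindre is living and takes 1/14.
Trygve is living and takes 1/7.
Tove is living and takes 2/7.

Dagny 1/14; Eirik 2/7; Ragna 1/14; Sindre 1/14; Solveig 1/14; Tove 2/7; Trygve 1/7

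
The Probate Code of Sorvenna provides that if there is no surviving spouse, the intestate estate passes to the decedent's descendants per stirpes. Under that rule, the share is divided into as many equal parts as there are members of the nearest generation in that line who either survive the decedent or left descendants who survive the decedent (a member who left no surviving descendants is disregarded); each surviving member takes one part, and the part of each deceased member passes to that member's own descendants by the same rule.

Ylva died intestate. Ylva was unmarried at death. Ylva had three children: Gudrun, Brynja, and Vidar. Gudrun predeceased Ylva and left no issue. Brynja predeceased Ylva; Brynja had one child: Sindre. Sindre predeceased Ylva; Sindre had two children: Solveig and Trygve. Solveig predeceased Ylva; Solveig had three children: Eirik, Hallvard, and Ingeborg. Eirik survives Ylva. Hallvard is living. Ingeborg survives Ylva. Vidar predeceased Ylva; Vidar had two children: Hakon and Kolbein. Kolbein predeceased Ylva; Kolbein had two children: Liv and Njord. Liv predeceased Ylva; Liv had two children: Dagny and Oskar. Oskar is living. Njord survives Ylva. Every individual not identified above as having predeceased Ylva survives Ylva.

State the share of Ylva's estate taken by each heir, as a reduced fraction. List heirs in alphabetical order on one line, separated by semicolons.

Dagny 1/16; Eirik 1/12; Hakon 1/4; Hallvard 1/12; Ingeborg 1/12; Njord 1/8; Oskar 1/16; Trygve 1/4

There is no surviving spouse, so the entire estate passes to Ylva's descendants per stirpes.
Gudrun left no surviving issue, so that branch lapses and is disregarded.
The estate is divided into 2 equal shares of 1/2 among Brynja, Vidar.
Brynja predeceased; the 1/2 allotted to Brynja's branch passes to Brynja's issue by representation.
Sindre's line is the sole branch at this level, so the full 1/2 passes to Sindre's issue by representation.
The 1/2 is divided into 2 equal shares of 1/4 among Solveig, Trygve.
Solveig predeceased; the 1/4 allotted to Solveig's branch passes to Solveig's issue by representation.
The 1/4 is divided into 3 equal shares of 1/12 among Eirik, Hallvard, Ingeborg.
Eirik is living and takes 1/12.
Hallvard is living and takes 1/12.
Ingeborg is living and takes 1/12.
Trygve is living and takes 1/4.
Vidar predeceased; the 1/2 allotted to Vidar's branch passes to Vidar's issue by representation.
The 1/2 is divided into 2 equal shares of 1/4 among Hakon, Kolbein.
Hakon is living and takes 1/4.
Kolbein predeceased; the 1/4 allotted to Kolbein's branch passes to Kolbein's issue by representation.
The 1/4 is divided into 2 equal shares of 1/8 among Liv, Njord.
Liv predeceased; the 1/8 allotted to Liv's branch passes to Liv's issue by representation.
The 1/8 is divided into 2 equal shares of 1/16 among Dagny, Oskar.
Dagny is living and takes 1/16.
Oskar is living and takes 1/16.
Njord is living and takes 1/8.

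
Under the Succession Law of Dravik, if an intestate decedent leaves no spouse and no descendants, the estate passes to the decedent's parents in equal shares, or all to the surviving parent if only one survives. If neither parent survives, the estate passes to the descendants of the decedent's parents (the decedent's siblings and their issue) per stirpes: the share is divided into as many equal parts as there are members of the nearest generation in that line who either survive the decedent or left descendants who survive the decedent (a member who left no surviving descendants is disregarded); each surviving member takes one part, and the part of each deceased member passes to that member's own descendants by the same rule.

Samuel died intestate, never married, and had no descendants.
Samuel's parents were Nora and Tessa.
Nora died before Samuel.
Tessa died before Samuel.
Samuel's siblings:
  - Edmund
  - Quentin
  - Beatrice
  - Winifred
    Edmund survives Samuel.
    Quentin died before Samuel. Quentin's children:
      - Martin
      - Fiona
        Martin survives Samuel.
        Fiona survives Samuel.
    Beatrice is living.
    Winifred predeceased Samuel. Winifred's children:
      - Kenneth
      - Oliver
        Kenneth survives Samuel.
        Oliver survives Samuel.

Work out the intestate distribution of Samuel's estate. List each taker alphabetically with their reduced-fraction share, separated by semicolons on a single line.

Neither parent survives and there are no descendants, so the estate passes to Samuel's siblings and their issue per stirpes.
The estate is divided into 4 equal shares of 1/4 among Edmund, Quentin, Beatrice, Winifred.
Edmund is living and takes 1/4.
Quentin predeceased; the 1/4 allotted to Quentin's branch passes to Quentin's issue by representation.
The 1/4 is divided into 2 equal shares of 1/8 among Martin, Fiona.
Martin is living and takes 1/8.
Fiona is living and takes 1/8.
Beatrice is living and takes 1/4.
Winifred predeceased; the 1/4 allotted to Winifred's branch passes to Winifred's issue by representation.
The 1/4 is divided into 2 equal shares of 1/8 among Kenneth, Oliver.
Kenneth is living and takes 1/8.
Oliver is living and takes 1/8.

Beatrice 1/4; Edmund 1/4; Fiona 1/8; Kenneth 1/8; Martin 1/8; Oliver 1/8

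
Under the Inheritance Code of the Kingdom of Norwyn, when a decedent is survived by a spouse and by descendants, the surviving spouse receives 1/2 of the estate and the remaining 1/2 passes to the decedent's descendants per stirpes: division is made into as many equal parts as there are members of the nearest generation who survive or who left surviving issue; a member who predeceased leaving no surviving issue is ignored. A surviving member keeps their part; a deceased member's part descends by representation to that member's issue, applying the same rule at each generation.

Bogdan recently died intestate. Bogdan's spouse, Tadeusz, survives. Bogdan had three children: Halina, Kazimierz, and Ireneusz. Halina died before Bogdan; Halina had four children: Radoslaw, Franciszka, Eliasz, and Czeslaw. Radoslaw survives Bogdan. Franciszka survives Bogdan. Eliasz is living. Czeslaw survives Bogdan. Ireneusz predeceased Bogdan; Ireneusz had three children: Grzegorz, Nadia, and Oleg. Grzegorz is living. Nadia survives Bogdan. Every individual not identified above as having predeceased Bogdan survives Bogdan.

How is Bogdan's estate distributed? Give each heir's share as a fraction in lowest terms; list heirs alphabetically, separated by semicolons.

Tadeusz, as surviving spouse, takes 1/2.
The remaining 1/2 passes to Bogdan's descendants per stirpes.
The 1/2 is divided into 3 equal shares of 1/6 among Halina, Kazimierz, Ireneusz.
Halina predeceased; the 1/6 allotted to Halina's branch passes to Halina's issue by representation.
The 1/6 is divided into 4 equal shares of 1/24 among Radoslaw, Franciszka, Eliasz, Czeslaw.
Radoslaw is living and takes 1/24.
Franciszka is living and takes 1/24.
Eliasz is living and takes 1/24.
Czeslaw is living and takes 1/24.
Kazimierz is living and takes 1/6.
Ireneusz predeceased; the 1/6 allotted to Ireneusz's branch passes to Ireneusz's issue by representation.
The 1/6 is divided into 3 equal shares of 1/18 among Grzegorz, Nadia, Oleg.
Grzegorz is living and takes 1/18.
Nadia is living and takes 1/18.
Oleg is living and takes 1/18.

Czeslaw 1/24; Eliasz 1/24; Franciszka 1/24; Grzegorz 1/18; Kazimierz 1/6; Nadia 1/18; Oleg 1/18; Radoslaw 1/24; Tadeusz 1/2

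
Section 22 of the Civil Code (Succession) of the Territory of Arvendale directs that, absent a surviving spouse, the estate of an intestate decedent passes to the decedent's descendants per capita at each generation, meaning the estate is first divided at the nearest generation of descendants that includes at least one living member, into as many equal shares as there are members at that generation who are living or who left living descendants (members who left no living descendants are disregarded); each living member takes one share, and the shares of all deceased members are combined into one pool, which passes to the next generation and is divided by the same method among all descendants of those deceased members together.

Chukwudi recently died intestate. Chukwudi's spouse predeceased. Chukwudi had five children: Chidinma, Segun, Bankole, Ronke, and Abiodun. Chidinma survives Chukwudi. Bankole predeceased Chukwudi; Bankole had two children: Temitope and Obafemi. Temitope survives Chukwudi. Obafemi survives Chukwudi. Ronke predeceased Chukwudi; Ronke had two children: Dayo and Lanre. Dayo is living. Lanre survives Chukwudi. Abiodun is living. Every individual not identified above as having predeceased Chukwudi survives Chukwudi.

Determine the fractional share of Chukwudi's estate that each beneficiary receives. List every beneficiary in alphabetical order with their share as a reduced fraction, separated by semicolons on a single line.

There is no surviving spouse, so the entire estate passes to Chukwudi's descendants per capita at each generation.
At generation 1 (Chidinma, Segun, Bankole, Ronke, Abiodun) there are 5 shares of (1)/5 = 1/5 each.
Living: Chidinma, Segun, and Abiodun — each takes 1/5.
Deceased: Bankole and Ronke. Their combined 2/5 is pooled and carried to generation 2.
At generation 2 (Temitope, Obafemi, Dayo, Lanre) there are 4 shares of (2/5)/4 = 1/10 each.
Living: Temitope, Obafemi, Dayo, and Lanre — each takes 1/10.

Abiodun 1/5; Chidinma 1/5; Dayo 1/10; Lanre 1/10; Obafemi 1/10; Segun 1/5; Temitope 1/10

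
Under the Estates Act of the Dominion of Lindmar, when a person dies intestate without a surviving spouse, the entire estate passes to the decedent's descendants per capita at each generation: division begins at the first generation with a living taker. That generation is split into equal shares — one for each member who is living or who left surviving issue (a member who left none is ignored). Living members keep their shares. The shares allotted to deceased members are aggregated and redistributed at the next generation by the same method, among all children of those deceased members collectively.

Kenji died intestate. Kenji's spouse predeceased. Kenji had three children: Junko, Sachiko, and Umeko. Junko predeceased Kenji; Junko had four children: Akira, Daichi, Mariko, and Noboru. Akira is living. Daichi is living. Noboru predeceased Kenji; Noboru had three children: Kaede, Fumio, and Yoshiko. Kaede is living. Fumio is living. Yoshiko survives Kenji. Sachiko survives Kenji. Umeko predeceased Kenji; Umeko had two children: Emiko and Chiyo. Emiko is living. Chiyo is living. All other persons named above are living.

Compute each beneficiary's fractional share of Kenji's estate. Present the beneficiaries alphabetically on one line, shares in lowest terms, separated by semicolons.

Akira 1/9; Chiyo 1/9; Daichi 1/9; Emiko 1/9; Fumio 1/27; Kaede 1/27; Mariko 1/9; Sachiko 1/3; Yoshiko 1/27

There is no surviving spouse, so the entire estate passes to Kenji's descendants per capita at each generation.
At generation 1 (Junko, Sachiko, Umeko) there are 3 shares of (1)/3 = 1/3 each.
Living: Sachiko — each takes 1/3.
Deceased: Junko and Umeko. Their combined 2/3 is pooled and carried to generation 2.
At generation 2 (Akira, Daichi, Mariko, Noboru, Emiko, Chiyo) there are 6 shares of (2/3)/6 = 1/9 each.
Living: Akira, Daichi, Mariko, Emiko, and Chiyo — each takes 1/9.
Deceased: Noboru. That 1/9 share is carried to generation 3.
At generation 3 (Kaede, Fumio, Yoshiko) there are 3 shares of (1/9)/3 = 1/27 each.
Living: Kaede, Fumio, and Yoshiko — each takes 1/27.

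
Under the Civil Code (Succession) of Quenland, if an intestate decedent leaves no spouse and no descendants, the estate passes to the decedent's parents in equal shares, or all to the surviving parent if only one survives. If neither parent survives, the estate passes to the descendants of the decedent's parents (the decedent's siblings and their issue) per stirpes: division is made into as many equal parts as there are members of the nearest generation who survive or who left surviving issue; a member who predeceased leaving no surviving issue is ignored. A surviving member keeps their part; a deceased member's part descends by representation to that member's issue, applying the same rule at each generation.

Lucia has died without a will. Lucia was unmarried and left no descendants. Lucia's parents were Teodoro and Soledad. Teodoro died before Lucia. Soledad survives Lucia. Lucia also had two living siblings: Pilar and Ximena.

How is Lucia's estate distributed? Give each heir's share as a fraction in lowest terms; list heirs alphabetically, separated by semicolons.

Soledad 1

Only one parent, Soledad, survives, so Soledad takes the entire estate. The siblings take nothing because a surviving parent has priority.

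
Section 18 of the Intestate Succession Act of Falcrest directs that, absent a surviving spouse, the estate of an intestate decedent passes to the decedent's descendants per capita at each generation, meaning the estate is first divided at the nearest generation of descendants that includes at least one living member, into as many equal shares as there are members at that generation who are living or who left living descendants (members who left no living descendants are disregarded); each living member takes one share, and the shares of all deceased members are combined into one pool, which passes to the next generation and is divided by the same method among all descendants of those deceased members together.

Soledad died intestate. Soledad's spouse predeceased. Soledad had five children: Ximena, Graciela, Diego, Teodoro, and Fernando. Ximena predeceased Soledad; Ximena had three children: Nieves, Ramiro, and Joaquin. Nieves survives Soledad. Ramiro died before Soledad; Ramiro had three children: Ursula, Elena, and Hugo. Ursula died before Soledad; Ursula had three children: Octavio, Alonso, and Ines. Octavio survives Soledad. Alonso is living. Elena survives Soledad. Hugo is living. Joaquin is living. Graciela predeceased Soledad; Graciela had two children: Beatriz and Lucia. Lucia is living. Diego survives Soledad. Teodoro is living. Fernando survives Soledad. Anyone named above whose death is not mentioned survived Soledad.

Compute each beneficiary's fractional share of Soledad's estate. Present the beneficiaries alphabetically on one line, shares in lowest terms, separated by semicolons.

There is no surviving spouse, so the entire estate passes to Soledad's descendants per capita at each generation.
At generation 1 (Ximena, Graciela, Diego, Teodoro, Fernando) there are 5 shares of (1)/5 = 1/5 each.
Living: Diego, Teodoro, and Fernando — each takes 1/5.
Deceased: Ximena and Graciela. Their combined 2/5 is pooled and carried to generation 2.
At generation 2 (Nieves, Ramiro, Joaquin, Beatriz, Lucia) there are 5 shares of (2/5)/5 = 2/25 each.
Living: Nieves, Joaquin, Beatriz, and Lucia — each takes 2/25.
Deceased: Ramiro. That 2/25 share is carried to generation 3.
At generation 3 (Ursula, Elena, Hugo) there are 3 shares of (2/25)/3 = 2/75 each.
Living: Elena and Hugo — each takes 2/75.
Deceased: Ursula. That 2/75 share is carried to generation 4.
At generation 4 (Octavio, Alonso, Ines) there are 3 shares of (2/75)/3 = 2/225 each.
Living: Octavio, Alonso, and Ines — each takes 2/225.

Alonso 2/225; Beatriz 2/25; Diego 1/5; Elena 2/75; Fernando 1/5; Hugo 2/75; Ines 2/225; Joaquin 2/25; Lucia 2/25; Nieves 2/25; Octavio 2/225; Teodoro 1/5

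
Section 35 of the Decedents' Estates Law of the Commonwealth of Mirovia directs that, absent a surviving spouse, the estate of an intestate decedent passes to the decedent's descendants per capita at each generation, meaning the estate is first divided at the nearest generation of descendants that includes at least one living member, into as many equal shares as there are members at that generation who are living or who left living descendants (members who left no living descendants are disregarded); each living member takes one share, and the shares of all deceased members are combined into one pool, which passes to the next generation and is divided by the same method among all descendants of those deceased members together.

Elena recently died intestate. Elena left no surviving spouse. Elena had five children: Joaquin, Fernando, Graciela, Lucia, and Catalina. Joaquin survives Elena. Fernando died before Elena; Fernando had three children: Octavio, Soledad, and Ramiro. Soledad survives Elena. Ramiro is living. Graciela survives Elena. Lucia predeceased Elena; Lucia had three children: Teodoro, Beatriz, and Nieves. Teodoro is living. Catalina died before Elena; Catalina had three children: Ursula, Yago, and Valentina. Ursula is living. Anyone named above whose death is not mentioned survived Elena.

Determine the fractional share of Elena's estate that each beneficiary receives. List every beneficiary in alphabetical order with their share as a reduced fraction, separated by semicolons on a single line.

There is no surviving spouse, so the entire estate passes to Elena's descendants per capita at each generation.
At generation 1 (Joaquin, Fernando, Graciela, Lucia, Catalina) there are 5 shares of (1)/5 = 1/5 each.
Living: Joaquin and Graciela — each takes 1/5.
Deceased: Fernando, Lucia, and Catalina. Their combined 3/5 is pooled and carried to generation 2.
At generation 2 (Octavio, Soledad, Ramiro, Teodoro, Beatriz, Nieves, Ursula, Yago, Valentina) there are 9 shares of (3/5)/9 = 1/15 each.
Living: Octavio, Soledad, Ramiro, Teodoro, Beatriz, Nieves, Ursula, Yago, and Valentina — each takes 1/15.

Beatriz 1/15; Graciela 1/5; Joaquin 1/5; Nieves 1/15; Octavio 1/15; Ramiro 1/15; Soledad 1/15; Teodoro 1/15; Ursula 1/15; Valentina 1/15; Yago 1/15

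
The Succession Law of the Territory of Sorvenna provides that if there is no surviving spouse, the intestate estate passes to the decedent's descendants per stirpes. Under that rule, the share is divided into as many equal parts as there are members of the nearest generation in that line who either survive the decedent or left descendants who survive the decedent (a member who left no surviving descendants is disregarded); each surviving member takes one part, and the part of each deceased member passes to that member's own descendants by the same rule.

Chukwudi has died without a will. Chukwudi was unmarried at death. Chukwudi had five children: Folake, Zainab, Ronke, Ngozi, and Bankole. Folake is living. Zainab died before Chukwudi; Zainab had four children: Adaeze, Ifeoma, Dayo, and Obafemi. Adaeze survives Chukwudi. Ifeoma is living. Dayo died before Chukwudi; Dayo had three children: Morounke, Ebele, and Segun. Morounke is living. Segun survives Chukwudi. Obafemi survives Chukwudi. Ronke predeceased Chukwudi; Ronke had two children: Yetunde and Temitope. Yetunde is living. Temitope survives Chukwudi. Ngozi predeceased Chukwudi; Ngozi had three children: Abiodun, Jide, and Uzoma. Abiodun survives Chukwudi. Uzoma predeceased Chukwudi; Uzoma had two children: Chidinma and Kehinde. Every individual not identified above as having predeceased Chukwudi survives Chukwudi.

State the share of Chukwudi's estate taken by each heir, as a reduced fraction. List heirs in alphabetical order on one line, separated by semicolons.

Abiodun 1/15; Adaeze 1/20; Bankole 1/5; Chidinma 1/30; Ebele 1/60; Folake 1/5; Ifeoma 1/20; Jide 1/15; Kehinde 1/30; Morounke 1/60; Obafemi 1/20; Segun 1/60; Temitope 1/10; Yetunde 1/10

There is no surviving spouse, so the entire estate passes to Chukwudi's descendants per stirpes.
The estate is divided into 5 equal shares of 1/5 among Folake, Zainab, Ronke, Ngozi, Bankole.
Folake is living and takes 1/5.
Zainab predeceased; the 1/5 allotted to Zainab's branch passes to Zainab's issue by representation.
The 1/5 is divided into 4 equal shares of 1/20 among Adaeze, Ifeoma, Dayo, Obafemi.
Adaeze is living and takes 1/20.
Ifeoma is living and takes 1/20.
Dayo predeceased; the 1/20 allotted to Dayo's branch passes to Dayo's issue by representation.
The 1/20 is divided into 3 equal shares of 1/60 among Morounke, Ebele, Segun.
Morounke is living and takes 1/60.
Ebele is living and takes 1/60.
Segun is living and takes 1/60.
Obafemi is living and takes 1/20.
Ronke predeceased; the 1/5 allotted to Ronke's branch passes to Ronke's issue by representation.
The 1/5 is divided into 2 equal shares of 1/10 among Yetunde, Temitope.
Yetunde is living and takes 1/10.
Temitope is living and takes 1/10.
Ngozi predeceased; the 1/5 allotted to Ngozi's branch passes to Ngozi's issue by representation.
The 1/5 is divided into 3 equal shares of 1/15 among Abiodun, Jide, Uzoma.
Abiodun is living and takes 1/15.
Jide is living and takes 1/15.
Uzoma predeceased; the 1/15 allotted to Uzoma's branch passes to Uzoma's issue by representation.
The 1/15 is divided into 2 equal shares of 1/30 among Chidinma, Kehinde.
Chidinma is living and takes 1/30.
Kehinde is living and takes 1/30.
Bankole is living and takes 1/5.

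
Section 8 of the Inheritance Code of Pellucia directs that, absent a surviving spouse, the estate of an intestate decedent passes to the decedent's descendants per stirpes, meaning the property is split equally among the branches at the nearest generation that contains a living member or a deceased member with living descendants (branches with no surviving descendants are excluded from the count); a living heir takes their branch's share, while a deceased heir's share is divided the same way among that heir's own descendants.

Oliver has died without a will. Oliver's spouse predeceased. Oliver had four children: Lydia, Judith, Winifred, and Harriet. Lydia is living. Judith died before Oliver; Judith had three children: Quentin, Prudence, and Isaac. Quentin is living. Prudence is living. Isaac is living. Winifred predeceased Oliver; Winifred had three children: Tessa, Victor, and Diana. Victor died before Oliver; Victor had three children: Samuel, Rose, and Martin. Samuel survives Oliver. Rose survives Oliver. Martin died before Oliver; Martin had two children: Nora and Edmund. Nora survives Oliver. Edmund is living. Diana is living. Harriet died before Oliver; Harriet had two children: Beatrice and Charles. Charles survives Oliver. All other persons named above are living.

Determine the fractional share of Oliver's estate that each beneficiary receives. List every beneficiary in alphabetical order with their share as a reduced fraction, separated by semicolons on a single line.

There is no surviving spouse, so the entire estate passes to Oliver's descendants per stirpes.
The estate is divided into 4 equal shares of 1/4 among Lydia, Judith, Winifred, Harriet.
Lydia is living and takes 1/4.
Judith predeceased; the 1/4 allotted to Judith's branch passes to Judith's issue by representation.
The 1/4 is divided into 3 equal shares of 1/12 among Quentin, Prudence, Isaac.
Quentin is living and takes 1/12.
Prudence is living and takes 1/12.
Isaac is living and takes 1/12.
Winifred predeceased; the 1/4 allotted to Winifred's branch passes to Winifred's issue by representation.
The 1/4 is divided into 3 equal shares of 1/12 among Tessa, Victor, Diana.
Tessa is living and takes 1/12.
Victor predeceased; the 1/12 allotted to Victor's branch passes to Victor's issue by representation.
The 1/12 is divided into 3 equal shares of 1/36 among Samuel, Rose, Martin.
Samuel is living and takes 1/36.
Rose is living and takes 1/36.
Martin predeceased; the 1/36 allotted to Martin's branch passes to Martin's issue by representation.
The 1/36 is divided into 2 equal shares of 1/72 among Nora, Edmund.
Nora is living and takes 1/72.
Edmund is living and takes 1/72.
Diana is living and takes 1/12.
Harriet predeceased; the 1/4 allotted to Harriet's branch passes to Harriet's issue by representation.
The 1/4 is divided into 2 equal shares of 1/8 among Beatrice, Charles.
Beatrice is living and takes 1/8.
Charles is living and takes 1/8.

Beatrice 1/8; Charles 1/8; Diana 1/12; Edmund 1/72; Isaac 1/12; Lydia 1/4; Nora 1/72; Prudence 1/12; Quentin 1/12; Rose 1/36; Samuel 1/36; Tessa 1/12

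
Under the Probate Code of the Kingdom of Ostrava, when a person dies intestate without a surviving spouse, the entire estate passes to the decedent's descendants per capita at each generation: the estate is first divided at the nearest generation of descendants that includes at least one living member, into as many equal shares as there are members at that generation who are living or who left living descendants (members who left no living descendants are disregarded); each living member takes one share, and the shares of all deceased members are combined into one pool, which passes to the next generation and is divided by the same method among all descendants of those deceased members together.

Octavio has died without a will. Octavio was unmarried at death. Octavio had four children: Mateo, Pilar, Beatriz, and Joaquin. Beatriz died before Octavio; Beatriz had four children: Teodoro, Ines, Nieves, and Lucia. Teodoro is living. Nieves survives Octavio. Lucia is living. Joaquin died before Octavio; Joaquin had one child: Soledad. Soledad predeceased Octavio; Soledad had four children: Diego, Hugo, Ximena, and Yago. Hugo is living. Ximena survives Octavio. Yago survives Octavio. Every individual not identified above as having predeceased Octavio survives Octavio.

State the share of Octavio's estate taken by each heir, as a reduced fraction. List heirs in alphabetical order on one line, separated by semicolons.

Diego 1/40; Hugo 1/40; Ines 1/10; Lucia 1/10; Mateo 1/4; Nieves 1/10; Pilar 1/4; Teodoro 1/10; Ximena 1/40; Yago 1/40

There is no surviving spouse, so the entire estate passes to Octavio's descendants per capita at each generation.
At generation 1 (Mateo, Pilar, Beatriz, Joaquin) there are 4 shares of (1)/4 = 1/4 each.
Living: Mateo and Pilar — each takes 1/4.
Deceased: Beatriz and Joaquin. Their combined 1/2 is pooled and carried to generation 2.
At generation 2 (Teodoro, Ines, Nieves, Lucia, Soledad) there are 5 shares of (1/2)/5 = 1/10 each.
Living: Teodoro, Ines, Nieves, and Lucia — each takes 1/10.
Deceased: Soledad. That 1/10 share is carried to generation 3.
At generation 3 (Diego, Hugo, Ximena, Yago) there are 4 shares of (1/10)/4 = 1/40 each.
Living: Diego, Hugo, Ximena, and Yago — each takes 1/40.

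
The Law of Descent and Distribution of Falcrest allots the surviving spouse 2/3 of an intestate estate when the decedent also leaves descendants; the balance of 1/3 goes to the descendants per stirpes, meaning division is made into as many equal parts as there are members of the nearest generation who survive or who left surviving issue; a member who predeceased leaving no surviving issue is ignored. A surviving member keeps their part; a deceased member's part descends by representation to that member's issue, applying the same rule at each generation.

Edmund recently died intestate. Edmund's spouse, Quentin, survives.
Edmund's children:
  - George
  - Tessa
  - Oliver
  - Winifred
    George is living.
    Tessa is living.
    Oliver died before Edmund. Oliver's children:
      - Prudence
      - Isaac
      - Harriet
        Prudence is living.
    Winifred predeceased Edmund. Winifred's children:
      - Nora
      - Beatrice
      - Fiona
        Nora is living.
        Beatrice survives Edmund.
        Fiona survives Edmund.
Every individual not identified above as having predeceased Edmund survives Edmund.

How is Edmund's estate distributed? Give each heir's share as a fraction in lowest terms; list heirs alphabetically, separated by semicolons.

Quentin, as surviving spouse, takes 2/3.
The remaining 1/3 passes to Edmund's descendants per stirpes.
The 1/3 is divided into 4 equal shares of 1/12 among George, Tessa, Oliver, Winifred.
George is living and takes 1/12.
Tessa is living and takes 1/12.
Oliver predeceased; the 1/12 allotted to Oliver's branch passes to Oliver's issue by representation.
The 1/12 is divided into 3 equal shares of 1/36 among Prudence, Isaac, Harriet.
Prudence is living and takes 1/36.
Isaac is living and takes 1/36.
Harriet is living and takes 1/36.
Winifred predeceased; the 1/12 allotted to Winifred's branch passes to Winifred's issue by representation.
The 1/12 is divided into 3 equal shares of 1/36 among Nora, Beatrice, Fiona.
Nora is living and takes 1/36.
Beatrice is living and takes 1/36.
Fiona is living and takes 1/36.

Beatrice 1/36; Fiona 1/36; George 1/12; Harriet 1/36; Isaac 1/36; Nora 1/36; Prudence 1/36; Quentin 2/3; Tessa 1/12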